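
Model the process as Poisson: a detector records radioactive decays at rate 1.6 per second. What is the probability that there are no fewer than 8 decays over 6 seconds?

Over the interval, μ = 1.6 × 6 = 9.6 (6 seconds).
P(N ≥ 8) = 1 − P(N ≤ 7) = 1 − Σ_{j=0}^{7} e^(−μ) μ^j/j! ≈ 0.7416.

0.7416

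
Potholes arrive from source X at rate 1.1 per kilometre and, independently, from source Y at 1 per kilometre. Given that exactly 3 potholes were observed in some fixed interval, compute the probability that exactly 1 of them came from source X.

0.3563

Given the total, each event is independently from source X with probability p = λ_X/(λ_X+λ_Y) = 1.1/2.1 ≈ 0.5238.
So K ~ Binomial(3, 1.1/2.1): P(K = 1) = C(3,1) · (1.1/2.1)^1 · (1/2.1)^2 ≈ 0.3563.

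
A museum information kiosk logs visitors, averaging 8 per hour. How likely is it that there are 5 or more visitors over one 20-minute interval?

0.1322

Over the interval, μ = 8 × 1/3 ≈ 2.66667 (a 20-minute interval = 1/3 hours).
P(N ≥ 5) = 1 − P(N ≤ 4) = 1 − Σ_{j=0}^{4} e^(−μ) μ^j/j! ≈ 0.1322.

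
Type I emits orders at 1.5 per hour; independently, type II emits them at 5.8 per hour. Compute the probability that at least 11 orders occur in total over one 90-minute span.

Independent Poisson processes superpose: combined rate λ = 1.5 + 5.8 = 7.3 per hour.
Over the interval, μ = 7.3 × 1.5 = 10.95 (a 90-minute span = 1.5 hours).
P(N ≥ 11) = 1 − P(N ≤ 10) ≈ 0.5341.

0.5341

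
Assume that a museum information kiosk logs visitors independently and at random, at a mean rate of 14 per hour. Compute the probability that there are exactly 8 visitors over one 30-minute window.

Over the interval, μ = 14 × 0.5 = 7 (a 30-minute window = 0.5 hours).
P(N = 8) = e^(−μ) μ^8/8! = e^(−7) · 7^8/40320 ≈ 0.1304.

0.1304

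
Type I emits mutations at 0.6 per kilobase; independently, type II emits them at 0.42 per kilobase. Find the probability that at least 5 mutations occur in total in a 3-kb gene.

Independent Poisson processes superpose: combined rate λ = 0.6 + 0.42 = 1.02 per kilobase.
Over the interval, μ = 1.02 × 3 = 3.06 (a 3-kb gene = 3 kilobases).
P(N ≥ 5) = 1 − P(N ≤ 4) ≈ 0.1949.

0.1949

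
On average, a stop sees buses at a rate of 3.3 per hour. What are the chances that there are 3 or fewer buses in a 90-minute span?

0.2721

Over the interval, μ = 3.3 × 1.5 = 4.95 (a 90-minute span = 1.5 hours).
P(N ≤ 3) = Σ_{j=0}^{3} e^(−μ) μ^j/j! ≈ 0.2721.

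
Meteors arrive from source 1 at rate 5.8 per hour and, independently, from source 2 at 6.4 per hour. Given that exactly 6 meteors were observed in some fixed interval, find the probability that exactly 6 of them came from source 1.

Given the total, each event is independently from source 1 with probability p = λ_1/(λ_1+λ_2) = 5.8/12.2 ≈ 0.4754.
So K ~ Binomial(6, 5.8/12.2): P(K = 6) = C(6,6) · (5.8/12.2)^6 · (6.4/12.2)^0 ≈ 0.0115.

0.0115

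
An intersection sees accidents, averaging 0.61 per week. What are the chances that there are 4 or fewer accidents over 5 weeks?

Over the interval, μ = 0.61 × 5 = 3.05 (5 weeks).
P(N ≤ 4) = Σ_{j=0}^{4} e^(−μ) μ^j/j! ≈ 0.8068.

0.8068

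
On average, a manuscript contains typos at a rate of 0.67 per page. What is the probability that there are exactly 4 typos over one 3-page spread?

0.0911

Over the interval, μ = 0.67 × 3 = 2.01 (a 3-page spread = 3 pages).
P(N = 4) = e^(−μ) μ^4/4! = e^(−2.01) · 2.01^4/24 ≈ 0.0911.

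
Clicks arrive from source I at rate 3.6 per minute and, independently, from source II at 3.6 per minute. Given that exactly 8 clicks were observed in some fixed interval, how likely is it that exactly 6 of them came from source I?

0.1094

Given the total, each event is independently from source I with probability p = λ_I/(λ_I+λ_II) = 3.6/7.2 = 0.5000.
So K ~ Binomial(8, 3.6/7.2): P(K = 6) = C(8,6) · (3.6/7.2)^6 · (3.6/7.2)^2 ≈ 0.1094.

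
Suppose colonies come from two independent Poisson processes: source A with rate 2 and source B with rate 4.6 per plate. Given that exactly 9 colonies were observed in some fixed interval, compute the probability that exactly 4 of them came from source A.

0.1747

Given the total, each event is independently from source A with probability p = λ_A/(λ_A+λ_B) = 2/6.6 ≈ 0.3030.
So K ~ Binomial(9, 2/6.6): P(K = 4) = C(9,4) · (2/6.6)^4 · (4.6/6.6)^5 ≈ 0.1747.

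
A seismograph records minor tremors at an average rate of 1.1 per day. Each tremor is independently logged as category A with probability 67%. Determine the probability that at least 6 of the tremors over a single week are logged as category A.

0.4119

Thinning: the tremors that are logged as category A themselves form a Poisson process with rate 0.67 × 1.1 = 0.737 per day.
Over the interval, μ = 0.737 × 7 = 5.159 (a week = 7 days).
P(N ≥ 6) = 1 − P(N ≤ 5) ≈ 0.4119.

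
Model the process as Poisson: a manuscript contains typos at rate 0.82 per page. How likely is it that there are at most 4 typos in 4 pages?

Over the interval, μ = 0.82 × 4 = 3.28 (4 pages).
P(N ≤ 4) = Σ_{j=0}^{4} e^(−μ) μ^j/j! ≈ 0.7662.

0.7662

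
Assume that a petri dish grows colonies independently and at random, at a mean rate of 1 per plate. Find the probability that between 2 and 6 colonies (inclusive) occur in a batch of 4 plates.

Over the interval, μ = 1 × 4 = 4 (a batch of 4 plates = 4 plates).
P(2 ≤ N ≤ 6) = Σ_{j=2}^{6} e^(−4) · 4^j/j! ≈ 0.7977.

0.7977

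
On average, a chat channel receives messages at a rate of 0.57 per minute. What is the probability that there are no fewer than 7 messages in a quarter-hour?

Over the interval, μ = 0.57 × 15 = 8.55 (a quarter-hour = 15 minutes).
P(N ≥ 7) = 1 − P(N ≤ 6) = 1 − Σ_{j=0}^{6} e^(−μ) μ^j/j! ≈ 0.7491.

0.7491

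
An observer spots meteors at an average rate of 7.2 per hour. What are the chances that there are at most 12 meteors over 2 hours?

Over the interval, μ = 7.2 × 2 = 14.4 (2 hours).
P(N ≤ 12) = Σ_{j=0}^{12} e^(−μ) μ^j/j! ≈ 0.3203.

0.3203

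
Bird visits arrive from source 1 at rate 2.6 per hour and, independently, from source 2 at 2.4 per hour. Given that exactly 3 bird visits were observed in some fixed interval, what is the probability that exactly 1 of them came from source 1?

0.3594

Given the total, each event is independently from source 1 with probability p = λ_1/(λ_1+λ_2) = 2.6/5 = 0.5200.
So K ~ Binomial(3, 2.6/5): P(K = 1) = C(3,1) · (2.6/5)^1 · (2.4/5)^2 ≈ 0.3594.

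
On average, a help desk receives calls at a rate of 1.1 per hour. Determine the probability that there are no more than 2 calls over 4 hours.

0.1851

Over the interval, μ = 1.1 × 4 = 4.4 (4 hours).
P(N ≤ 2) = Σ_{j=0}^{2} e^(−μ) μ^j/j! ≈ 0.1851.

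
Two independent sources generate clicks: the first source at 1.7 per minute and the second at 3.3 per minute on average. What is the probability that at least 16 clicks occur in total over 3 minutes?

Independent Poisson processes superpose: combined rate λ = 1.7 + 3.3 = 5 per minute.
Over the interval, μ = 5 × 3 = 15 (3 minutes).
P(N ≥ 16) = 1 − P(N ≤ 15) ≈ 0.4319.

0.4319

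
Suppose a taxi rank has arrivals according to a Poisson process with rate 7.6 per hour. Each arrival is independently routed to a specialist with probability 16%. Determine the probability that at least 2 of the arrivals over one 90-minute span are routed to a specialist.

0.5443

Thinning: the arrivals that are routed to a specialist themselves form a Poisson process with rate 0.16 × 7.6 = 1.216 per hour.
Over the interval, μ = 1.216 × 1.5 = 1.824 (a 90-minute span = 1.5 hours).
P(N ≥ 2) = 1 − P(N ≤ 1) ≈ 0.5443.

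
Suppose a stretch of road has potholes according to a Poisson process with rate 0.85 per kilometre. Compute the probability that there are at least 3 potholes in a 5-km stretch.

0.7963

Over the interval, μ = 0.85 × 5 = 4.25 (a 5-km stretch = 5 kilometres).
P(N ≥ 3) = 1 − P(N ≤ 2) = 1 − Σ_{j=0}^{2} e^(−μ) μ^j/j! ≈ 0.7963.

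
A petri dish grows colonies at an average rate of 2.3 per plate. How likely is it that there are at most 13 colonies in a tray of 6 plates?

Over the interval, μ = 2.3 × 6 = 13.8 (a tray of 6 plates = 6 plates).
P(N ≤ 13) = Σ_{j=0}^{13} e^(−μ) μ^j/j! ≈ 0.4858.

0.4858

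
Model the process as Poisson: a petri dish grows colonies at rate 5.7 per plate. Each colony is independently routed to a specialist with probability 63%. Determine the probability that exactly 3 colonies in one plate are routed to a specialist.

0.2128

Thinning: the colonies that are routed to a specialist themselves form a Poisson process with rate 0.63 × 5.7 = 3.591 per plate.
So μ = 3.591.
P(N = 3) = e^(−3.591) · 3.591^3/3! ≈ 0.2128.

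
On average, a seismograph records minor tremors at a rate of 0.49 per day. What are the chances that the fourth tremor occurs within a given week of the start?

Over the interval, μ = 0.49 × 7 = 3.43 (a week = 7 days).
The fourth arrival falls in the interval iff at least 4 events occur there: P(S_4 ≤ t) = P(N ≥ 4) = 1 − P(N ≤ 3) ≈ 0.4482.

0.4482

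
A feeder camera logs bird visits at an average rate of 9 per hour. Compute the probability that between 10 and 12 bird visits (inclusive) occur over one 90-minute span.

Over the interval, μ = 9 × 1.5 = 13.5 (a 90-minute span = 1.5 hours).
P(10 ≤ N ≤ 12) = Σ_{j=10}^{12} e^(−13.5) · 13.5^j/j! ≈ 0.2741.

0.2741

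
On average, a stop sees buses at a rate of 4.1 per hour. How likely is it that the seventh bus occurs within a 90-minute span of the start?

0.4178

Over the interval, μ = 4.1 × 1.5 = 6.15 (a 90-minute span = 1.5 hours).
The seventh arrival falls in the interval iff at least 7 events occur there: P(S_7 ≤ t) = P(N ≥ 7) = 1 − P(N ≤ 6) ≈ 0.4178.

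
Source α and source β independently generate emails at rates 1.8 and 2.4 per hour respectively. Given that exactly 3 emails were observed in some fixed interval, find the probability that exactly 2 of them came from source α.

Given the total, each event is independently from source α with probability p = λ_α/(λ_α+λ_β) = 1.8/4.2 ≈ 0.4286.
So K ~ Binomial(3, 1.8/4.2): P(K = 2) = C(3,2) · (1.8/4.2)^2 · (2.4/4.2)^1 ≈ 0.3149.

0.3149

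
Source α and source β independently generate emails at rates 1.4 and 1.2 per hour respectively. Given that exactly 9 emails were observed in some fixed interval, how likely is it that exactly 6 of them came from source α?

0.2013

Given the total, each event is independently from source α with probability p = λ_α/(λ_α+λ_β) = 1.4/2.6 ≈ 0.5385.
So K ~ Binomial(9, 1.4/2.6): P(K = 6) = C(9,6) · (1.4/2.6)^6 · (1.2/2.6)^3 ≈ 0.2013.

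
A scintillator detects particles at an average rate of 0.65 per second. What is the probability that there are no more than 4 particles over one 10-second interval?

0.2237

Over the interval, μ = 0.65 × 10 = 6.5 (a 10-second interval = 10 seconds).
P(N ≤ 4) = Σ_{j=0}^{4} e^(−μ) μ^j/j! ≈ 0.2237.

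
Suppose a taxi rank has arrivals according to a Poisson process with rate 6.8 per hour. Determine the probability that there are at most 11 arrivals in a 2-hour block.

Over the interval, μ = 6.8 × 2 = 13.6 (a 2-hour block = 2 hours).
P(N ≤ 11) = Σ_{j=0}^{11} e^(−μ) μ^j/j! ≈ 0.2952.

0.2952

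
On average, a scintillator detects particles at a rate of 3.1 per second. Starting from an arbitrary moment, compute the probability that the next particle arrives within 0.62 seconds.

0.8537

Inter-arrival times are exponential with rate λ = 3.1 per second.
P(T ≤ 0.62) = 1 − e^(−λt) = 1 − e^(−3.1 × 0.62) = 1 − e^(−1.922) ≈ 0.8537.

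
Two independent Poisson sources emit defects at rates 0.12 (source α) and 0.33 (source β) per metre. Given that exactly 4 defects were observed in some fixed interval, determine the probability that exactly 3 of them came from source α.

0.0556

Given the total, each event is independently from source α with probability p = λ_α/(λ_α+λ_β) = 0.12/0.45 ≈ 0.2667.
So K ~ Binomial(4, 0.12/0.45): P(K = 3) = C(4,3) · (0.12/0.45)^3 · (0.33/0.45)^1 ≈ 0.0556.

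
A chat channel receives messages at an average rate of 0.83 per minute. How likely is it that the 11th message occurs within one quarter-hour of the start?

0.6981

Over the interval, μ = 0.83 × 15 = 12.45 (a quarter-hour = 15 minutes).
The 11th arrival falls in the interval iff at least 11 events occur there: P(S_11 ≤ t) = P(N ≥ 11) = 1 − P(N ≤ 10) ≈ 0.6981.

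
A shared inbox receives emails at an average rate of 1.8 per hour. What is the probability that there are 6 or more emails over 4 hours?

0.7241

Over the interval, μ = 1.8 × 4 = 7.2 (4 hours).
P(N ≥ 6) = 1 − P(N ≤ 5) = 1 − Σ_{j=0}^{5} e^(−μ) μ^j/j! ≈ 0.7241.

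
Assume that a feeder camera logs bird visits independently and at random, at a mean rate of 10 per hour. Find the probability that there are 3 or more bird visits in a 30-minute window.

0.8753

Over the interval, μ = 10 × 0.5 = 5 (a 30-minute window = 0.5 hours).
P(N ≥ 3) = 1 − P(N ≤ 2) = 1 − Σ_{j=0}^{2} e^(−μ) μ^j/j! ≈ 0.8753.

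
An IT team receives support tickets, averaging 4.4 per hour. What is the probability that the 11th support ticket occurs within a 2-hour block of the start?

0.2706

Over the interval, μ = 4.4 × 2 = 8.8 (a 2-hour block = 2 hours).
The 11th arrival falls in the interval iff at least 11 events occur there: P(S_11 ≤ t) = P(N ≥ 11) = 1 − P(N ≤ 10) ≈ 0.2706.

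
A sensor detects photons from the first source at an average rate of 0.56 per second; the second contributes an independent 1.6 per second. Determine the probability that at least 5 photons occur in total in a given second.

Independent Poisson processes superpose: combined rate λ = 0.56 + 1.6 = 2.16 per second.
So μ = 2.16.
P(N ≥ 5) = 1 − P(N ≤ 4) ≈ 0.0682.

0.0682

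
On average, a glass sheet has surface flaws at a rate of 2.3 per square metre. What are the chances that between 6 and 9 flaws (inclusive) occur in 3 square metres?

Over the interval, μ = 2.3 × 3 = 6.9 (3 square metres).
P(6 ≤ N ≤ 9) = Σ_{j=6}^{9} e^(−6.9) · 6.9^j/j! ≈ 0.5268.

0.5268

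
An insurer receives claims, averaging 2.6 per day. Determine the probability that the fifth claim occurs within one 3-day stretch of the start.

0.8883

Over the interval, μ = 2.6 × 3 = 7.8 (a 3-day stretch = 3 days).
The fifth arrival falls in the interval iff at least 5 events occur there: P(S_5 ≤ t) = P(N ≥ 5) = 1 − P(N ≤ 4) ≈ 0.8883.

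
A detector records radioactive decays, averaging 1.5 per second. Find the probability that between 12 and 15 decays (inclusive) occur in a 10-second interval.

0.3833

Over the interval, μ = 1.5 × 10 = 15 (a 10-second interval = 10 seconds).
P(12 ≤ N ≤ 15) = Σ_{j=12}^{15} e^(−15) · 15^j/j! ≈ 0.3833.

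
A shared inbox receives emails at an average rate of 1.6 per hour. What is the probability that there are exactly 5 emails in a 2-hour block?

Over the interval, μ = 1.6 × 2 = 3.2 (a 2-hour block = 2 hours).
P(N = 5) = e^(−μ) μ^5/5! = e^(−3.2) · 3.2^5/120 ≈ 0.1140.

0.1140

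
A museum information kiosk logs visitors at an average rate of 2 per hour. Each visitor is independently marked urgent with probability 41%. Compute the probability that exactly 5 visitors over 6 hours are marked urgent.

Thinning: the visitors that are marked urgent themselves form a Poisson process with rate 0.41 × 2 = 0.82 per hour.
Over the interval, μ = 0.82 × 6 = 4.92 (6 hours).
P(N = 5) = e^(−4.92) · 4.92^5/5! ≈ 0.1754.

0.1754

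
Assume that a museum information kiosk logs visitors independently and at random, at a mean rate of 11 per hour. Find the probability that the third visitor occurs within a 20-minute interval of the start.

Over the interval, μ = 11 × 1/3 ≈ 3.66667 (a 20-minute interval = 1/3 hours).
The third arrival falls in the interval iff at least 3 events occur there: P(S_3 ≤ t) = P(N ≥ 3) = 1 − P(N ≤ 2) ≈ 0.7089.

0.7089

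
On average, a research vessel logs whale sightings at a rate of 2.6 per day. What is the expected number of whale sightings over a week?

E[N] = λt = 2.6 × 7 = 18.2 (a week = 7 days).

18.2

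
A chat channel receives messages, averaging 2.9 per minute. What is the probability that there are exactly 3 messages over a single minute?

0.2237

With mean μ = 2.9 per minute,
P(N = 3) = e^(−μ) μ^3/3! = e^(−2.9) · 2.9^3/6 ≈ 0.2237.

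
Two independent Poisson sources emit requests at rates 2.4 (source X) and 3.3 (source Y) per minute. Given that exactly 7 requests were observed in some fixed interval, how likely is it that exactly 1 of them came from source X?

0.1110

Given the total, each event is independently from source X with probability p = λ_X/(λ_X+λ_Y) = 2.4/5.7 ≈ 0.4211.
So K ~ Binomial(7, 2.4/5.7): P(K = 1) = C(7,1) · (2.4/5.7)^1 · (3.3/5.7)^6 ≈ 0.1110.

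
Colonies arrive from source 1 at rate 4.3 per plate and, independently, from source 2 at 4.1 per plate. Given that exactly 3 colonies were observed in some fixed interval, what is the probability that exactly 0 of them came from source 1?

Given the total, each event is independently from source 1 with probability p = λ_1/(λ_1+λ_2) = 4.3/8.4 ≈ 0.5119.
So K ~ Binomial(3, 4.3/8.4): P(K = 0) = C(3,0) · (4.3/8.4)^0 · (4.1/8.4)^3 ≈ 0.1163.

0.1163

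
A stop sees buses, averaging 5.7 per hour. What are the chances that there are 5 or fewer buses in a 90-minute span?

0.1459

Over the interval, μ = 5.7 × 1.5 = 8.55 (a 90-minute span = 1.5 hours).
P(N ≤ 5) = Σ_{j=0}^{5} e^(−μ) μ^j/j! ≈ 0.1459.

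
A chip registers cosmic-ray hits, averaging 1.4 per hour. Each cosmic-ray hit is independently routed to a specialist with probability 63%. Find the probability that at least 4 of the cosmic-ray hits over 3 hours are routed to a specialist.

Thinning: the cosmic-ray hits that are routed to a specialist themselves form a Poisson process with rate 0.63 × 1.4 = 0.882 per hour.
Over the interval, μ = 0.882 × 3 = 2.646 (3 hours).
P(N ≥ 4) = 1 − P(N ≤ 3) ≈ 0.2740.

0.2740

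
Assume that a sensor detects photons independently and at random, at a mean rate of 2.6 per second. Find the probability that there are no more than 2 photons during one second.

With mean μ = 2.6 per second,
P(N ≤ 2) = Σ_{j=0}^{2} e^(−μ) μ^j/j! ≈ 0.5184.

0.5184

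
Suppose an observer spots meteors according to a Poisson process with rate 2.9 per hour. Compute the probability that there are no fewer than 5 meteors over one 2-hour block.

0.6873

Over the interval, μ = 2.9 × 2 = 5.8 (a 2-hour block = 2 hours).
P(N ≥ 5) = 1 − P(N ≤ 4) = 1 − Σ_{j=0}^{4} e^(−μ) μ^j/j! ≈ 0.6873.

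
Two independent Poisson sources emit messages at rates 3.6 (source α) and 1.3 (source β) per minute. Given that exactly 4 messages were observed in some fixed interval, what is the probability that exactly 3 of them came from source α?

Given the total, each event is independently from source α with probability p = λ_α/(λ_α+λ_β) = 3.6/4.9 ≈ 0.7347.
So K ~ Binomial(4, 3.6/4.9): P(K = 3) = C(4,3) · (3.6/4.9)^3 · (1.3/4.9)^1 ≈ 0.4208.

0.4208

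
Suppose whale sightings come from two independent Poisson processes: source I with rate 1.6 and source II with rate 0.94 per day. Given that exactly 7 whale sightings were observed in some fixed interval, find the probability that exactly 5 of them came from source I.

Given the total, each event is independently from source I with probability p = λ_I/(λ_I+λ_II) = 1.6/2.54 ≈ 0.6299.
So K ~ Binomial(7, 1.6/2.54): P(K = 5) = C(7,5) · (1.6/2.54)^5 · (0.94/2.54)^2 ≈ 0.2853.

0.2853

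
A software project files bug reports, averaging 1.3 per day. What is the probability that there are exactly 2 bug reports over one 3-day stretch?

0.1539

Over the interval, μ = 1.3 × 3 = 3.9 (a 3-day stretch = 3 days).
P(N = 2) = e^(−μ) μ^2/2! = e^(−3.9) · 3.9^2/2 ≈ 0.1539.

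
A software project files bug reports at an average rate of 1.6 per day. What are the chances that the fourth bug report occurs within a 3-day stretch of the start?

Over the interval, μ = 1.6 × 3 = 4.8 (a 3-day stretch = 3 days).
The fourth arrival falls in the interval iff at least 4 events occur there: P(S_4 ≤ t) = P(N ≥ 4) = 1 − P(N ≤ 3) ≈ 0.7058.

0.7058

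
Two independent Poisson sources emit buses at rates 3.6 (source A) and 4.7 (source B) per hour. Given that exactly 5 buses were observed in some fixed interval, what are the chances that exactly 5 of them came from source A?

Given the total, each event is independently from source A with probability p = λ_A/(λ_A+λ_B) = 3.6/8.3 ≈ 0.4337.
So K ~ Binomial(5, 3.6/8.3): P(K = 5) = C(5,5) · (3.6/8.3)^5 · (4.7/8.3)^0 ≈ 0.0154.

0.0154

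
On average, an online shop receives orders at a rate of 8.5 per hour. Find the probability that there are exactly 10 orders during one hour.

With mean μ = 8.5 per hour,
P(N = 10) = e^(−μ) μ^10/10! = e^(−8.5) · 8.5^10/3628800 ≈ 0.1104.

0.1104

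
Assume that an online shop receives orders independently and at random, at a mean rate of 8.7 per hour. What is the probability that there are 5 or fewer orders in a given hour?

0.1352

With mean μ = 8.7 per hour,
P(N ≤ 5) = Σ_{j=0}^{5} e^(−μ) μ^j/j! ≈ 0.1352.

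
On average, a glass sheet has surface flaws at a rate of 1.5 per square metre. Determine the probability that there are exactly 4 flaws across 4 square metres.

0.1339

Over the interval, μ = 1.5 × 4 = 6 (4 square metres).
P(N = 4) = e^(−μ) μ^4/4! = e^(−6) · 6^4/24 ≈ 0.1339.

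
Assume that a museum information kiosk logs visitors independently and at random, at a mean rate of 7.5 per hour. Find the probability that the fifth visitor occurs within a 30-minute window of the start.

Over the interval, μ = 7.5 × 0.5 = 3.75 (a 30-minute window = 0.5 hours).
The fifth arrival falls in the interval iff at least 5 events occur there: P(S_5 ≤ t) = P(N ≥ 5) = 1 − P(N ≤ 4) ≈ 0.3225.

0.3225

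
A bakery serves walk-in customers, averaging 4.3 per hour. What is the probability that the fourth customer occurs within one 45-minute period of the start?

Over the interval, μ = 4.3 × 0.75 = 3.225 (a 45-minute period = 0.75 hours).
The fourth arrival falls in the interval iff at least 4 events occur there: P(S_4 ≤ t) = P(N ≥ 4) = 1 − P(N ≤ 3) ≈ 0.4030.

0.4030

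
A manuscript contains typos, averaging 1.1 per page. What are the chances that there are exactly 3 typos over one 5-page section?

Over the interval, μ = 1.1 × 5 = 5.5 (a 5-page section = 5 pages).
P(N = 3) = e^(−μ) μ^3/3! = e^(−5.5) · 5.5^3/6 ≈ 0.1133.

0.1133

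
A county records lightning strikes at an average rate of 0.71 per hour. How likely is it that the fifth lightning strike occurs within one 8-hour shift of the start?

0.6698

Over the interval, μ = 0.71 × 8 = 5.68 (an 8-hour shift = 8 hours).
The fifth arrival falls in the interval iff at least 5 events occur there: P(S_5 ≤ t) = P(N ≥ 5) = 1 − P(N ≤ 4) ≈ 0.6698.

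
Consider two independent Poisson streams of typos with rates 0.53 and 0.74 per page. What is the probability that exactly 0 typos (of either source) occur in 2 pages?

Independent Poisson processes superpose: combined rate λ = 0.53 + 0.74 = 1.27 per page.
Over the interval, μ = 1.27 × 2 = 2.54 (2 pages).
P(N = 0) = e^(−2.54) · 2.54^0/0! ≈ 0.0789.

0.0789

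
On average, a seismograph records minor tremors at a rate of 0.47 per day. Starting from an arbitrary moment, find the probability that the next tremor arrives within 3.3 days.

0.7880

Inter-arrival times are exponential with rate λ = 0.47 per day.
P(T ≤ 3.3) = 1 − e^(−λt) = 1 − e^(−0.47 × 3.3) = 1 − e^(−1.551) ≈ 0.7880.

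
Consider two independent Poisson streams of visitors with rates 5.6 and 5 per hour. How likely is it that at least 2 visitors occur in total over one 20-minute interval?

0.8676

Independent Poisson processes superpose: combined rate λ = 5.6 + 5 = 10.6 per hour.
Over the interval, μ = 10.6 × 1/3 ≈ 3.53333 (a 20-minute interval = 1/3 hours).
P(N ≥ 2) = 1 − P(N ≤ 1) ≈ 0.8676.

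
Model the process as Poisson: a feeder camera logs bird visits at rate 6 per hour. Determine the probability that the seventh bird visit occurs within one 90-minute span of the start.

Over the interval, μ = 6 × 1.5 = 9 (a 90-minute span = 1.5 hours).
The seventh arrival falls in the interval iff at least 7 events occur there: P(S_7 ≤ t) = P(N ≥ 7) = 1 − P(N ≤ 6) ≈ 0.7932.

0.7932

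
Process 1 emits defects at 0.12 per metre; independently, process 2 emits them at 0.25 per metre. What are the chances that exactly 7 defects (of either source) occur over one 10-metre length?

0.0466

Independent Poisson processes superpose: combined rate λ = 0.12 + 0.25 = 0.37 per metre.
Over the interval, μ = 0.37 × 10 = 3.7 (a 10-metre length = 10 metres).
P(N = 7) = e^(−3.7) · 3.7^7/7! ≈ 0.0466.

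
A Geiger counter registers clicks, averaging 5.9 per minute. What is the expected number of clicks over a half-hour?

177

E[N] = λt = 5.9 × 30 = 177 (a half-hour = 30 minutes).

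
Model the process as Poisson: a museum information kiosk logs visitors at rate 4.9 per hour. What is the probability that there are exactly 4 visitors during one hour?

0.1789

With mean μ = 4.9 per hour,
P(N = 4) = e^(−μ) μ^4/4! = e^(−4.9) · 4.9^4/24 ≈ 0.1789.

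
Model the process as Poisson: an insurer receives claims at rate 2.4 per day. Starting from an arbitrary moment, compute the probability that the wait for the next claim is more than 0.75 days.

The wait for the next event is exponential with rate λ = 2.4 per day.
P(T > 0.75) = e^(−λt) = e^(−2.4 × 0.75) = e^(−1.8) ≈ 0.1653.

0.1653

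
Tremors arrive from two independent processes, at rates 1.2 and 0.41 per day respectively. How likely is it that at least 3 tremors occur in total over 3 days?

Independent Poisson processes superpose: combined rate λ = 1.2 + 0.41 = 1.61 per day.
Over the interval, μ = 1.61 × 3 = 4.83 (3 days).
P(N ≥ 3) = 1 − P(N ≤ 2) ≈ 0.8603.

0.8603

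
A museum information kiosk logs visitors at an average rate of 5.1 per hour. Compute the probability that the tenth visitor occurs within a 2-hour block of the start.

Over the interval, μ = 5.1 × 2 = 10.2 (a 2-hour block = 2 hours).
The tenth arrival falls in the interval iff at least 10 events occur there: P(S_10 ≤ t) = P(N ≥ 10) = 1 − P(N ≤ 9) ≈ 0.5668.

0.5668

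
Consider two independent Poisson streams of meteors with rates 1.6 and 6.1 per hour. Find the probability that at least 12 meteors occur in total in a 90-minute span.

0.4861

Independent Poisson processes superpose: combined rate λ = 1.6 + 6.1 = 7.7 per hour.
Over the interval, μ = 7.7 × 1.5 = 11.55 (a 90-minute span = 1.5 hours).
P(N ≥ 12) = 1 − P(N ≤ 11) ≈ 0.4861.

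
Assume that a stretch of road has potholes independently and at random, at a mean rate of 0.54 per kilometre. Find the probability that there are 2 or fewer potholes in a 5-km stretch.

0.4936

Over the interval, μ = 0.54 × 5 = 2.7 (a 5-km stretch = 5 kilometres).
P(N ≤ 2) = Σ_{j=0}^{2} e^(−μ) μ^j/j! ≈ 0.4936.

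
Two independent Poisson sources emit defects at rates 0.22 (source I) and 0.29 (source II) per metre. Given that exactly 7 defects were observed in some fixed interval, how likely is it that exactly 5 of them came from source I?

Given the total, each event is independently from source I with probability p = λ_I/(λ_I+λ_II) = 0.22/0.51 ≈ 0.4314.
So K ~ Binomial(7, 0.22/0.51): P(K = 5) = C(7,5) · (0.22/0.51)^5 · (0.29/0.51)^2 ≈ 0.1014.

0.1014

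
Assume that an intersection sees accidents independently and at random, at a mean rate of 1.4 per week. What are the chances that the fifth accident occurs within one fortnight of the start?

Over the interval, μ = 1.4 × 2 = 2.8 (a fortnight = 2 weeks).
The fifth arrival falls in the interval iff at least 5 events occur there: P(S_5 ≤ t) = P(N ≥ 5) = 1 − P(N ≤ 4) ≈ 0.1523.

0.1523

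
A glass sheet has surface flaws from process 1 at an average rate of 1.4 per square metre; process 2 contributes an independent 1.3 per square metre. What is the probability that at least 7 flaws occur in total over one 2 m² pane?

0.2983

Independent Poisson processes superpose: combined rate λ = 1.4 + 1.3 = 2.7 per square metre.
Over the interval, μ = 2.7 × 2 = 5.4 (a 2 m² pane = 2 square metres).
P(N ≥ 7) = 1 − P(N ≤ 6) ≈ 0.2983.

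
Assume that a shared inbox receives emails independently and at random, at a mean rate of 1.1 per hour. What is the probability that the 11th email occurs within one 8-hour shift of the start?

Over the interval, μ = 1.1 × 8 = 8.8 (an 8-hour shift = 8 hours).
The 11th arrival falls in the interval iff at least 11 events occur there: P(S_11 ≤ t) = P(N ≥ 11) = 1 − P(N ≤ 10) ≈ 0.2706.

0.2706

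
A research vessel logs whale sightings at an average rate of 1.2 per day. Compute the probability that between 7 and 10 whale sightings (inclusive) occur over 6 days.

Over the interval, μ = 1.2 × 6 = 7.2 (6 days).
P(7 ≤ N ≤ 10) = Σ_{j=7}^{10} e^(−7.2) · 7.2^j/j! ≈ 0.4663.

0.4663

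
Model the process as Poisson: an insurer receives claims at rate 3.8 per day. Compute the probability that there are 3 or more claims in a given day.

With mean μ = 3.8 per day,
P(N ≥ 3) = 1 − P(N ≤ 2) = 1 − Σ_{j=0}^{2} e^(−μ) μ^j/j! ≈ 0.7311.

0.7311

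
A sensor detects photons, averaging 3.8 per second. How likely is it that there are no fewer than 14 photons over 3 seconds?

0.2570

Over the interval, μ = 3.8 × 3 = 11.4 (3 seconds).
P(N ≥ 14) = 1 − P(N ≤ 13) = 1 − Σ_{j=0}^{13} e^(−μ) μ^j/j! ≈ 0.2570.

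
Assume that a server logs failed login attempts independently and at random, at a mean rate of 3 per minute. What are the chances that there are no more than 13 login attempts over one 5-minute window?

0.3632

Over the interval, μ = 3 × 5 = 15 (a 5-minute window = 5 minutes).
P(N ≤ 13) = Σ_{j=0}^{13} e^(−μ) μ^j/j! ≈ 0.3632.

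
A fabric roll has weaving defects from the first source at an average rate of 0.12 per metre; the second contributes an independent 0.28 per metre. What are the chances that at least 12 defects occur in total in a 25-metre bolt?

Independent Poisson processes superpose: combined rate λ = 0.12 + 0.28 = 0.4 per metre.
Over the interval, μ = 0.4 × 25 = 10 (a 25-metre bolt = 25 metres).
P(N ≥ 12) = 1 − P(N ≤ 11) ≈ 0.3032.

0.3032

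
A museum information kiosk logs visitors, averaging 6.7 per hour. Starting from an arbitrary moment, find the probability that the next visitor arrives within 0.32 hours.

Inter-arrival times are exponential with rate λ = 6.7 per hour.
P(T ≤ 0.32) = 1 − e^(−λt) = 1 − e^(−6.7 × 0.32) = 1 − e^(−2.144) ≈ 0.8828.

0.8828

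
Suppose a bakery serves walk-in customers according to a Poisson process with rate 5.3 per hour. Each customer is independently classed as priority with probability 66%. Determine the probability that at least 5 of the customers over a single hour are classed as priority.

Thinning: the customers that are classed as priority themselves form a Poisson process with rate 0.66 × 5.3 = 3.498 per hour.
So μ = 3.498.
P(N ≥ 5) = 1 − P(N ≤ 4) ≈ 0.2742.

0.2742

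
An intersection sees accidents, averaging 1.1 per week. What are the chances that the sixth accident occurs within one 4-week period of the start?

Over the interval, μ = 1.1 × 4 = 4.4 (a 4-week period = 4 weeks).
The sixth arrival falls in the interval iff at least 6 events occur there: P(S_6 ≤ t) = P(N ≥ 6) = 1 − P(N ≤ 5) ≈ 0.2801.

0.2801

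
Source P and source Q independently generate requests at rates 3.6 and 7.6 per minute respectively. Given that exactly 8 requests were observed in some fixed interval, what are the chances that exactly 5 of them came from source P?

Given the total, each event is independently from source P with probability p = λ_P/(λ_P+λ_Q) = 3.6/11.2 ≈ 0.3214.
So K ~ Binomial(8, 3.6/11.2): P(K = 5) = C(8,5) · (3.6/11.2)^5 · (7.6/11.2)^3 ≈ 0.0600.

0.0600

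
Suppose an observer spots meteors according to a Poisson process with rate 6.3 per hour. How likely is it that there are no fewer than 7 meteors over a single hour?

0.4418

With mean μ = 6.3 per hour,
P(N ≥ 7) = 1 − P(N ≤ 6) = 1 − Σ_{j=0}^{6} e^(−μ) μ^j/j! ≈ 0.4418.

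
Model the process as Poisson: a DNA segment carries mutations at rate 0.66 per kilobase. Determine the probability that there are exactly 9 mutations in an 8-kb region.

0.0448

Over the interval, μ = 0.66 × 8 = 5.28 (an 8-kb region = 8 kilobases).
P(N = 9) = e^(−μ) μ^9/9! = e^(−5.28) · 5.28^9/362880 ≈ 0.0448.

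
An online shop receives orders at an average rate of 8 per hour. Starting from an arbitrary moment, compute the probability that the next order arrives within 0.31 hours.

0.9163

Inter-arrival times are exponential with rate λ = 8 per hour.
P(T ≤ 0.31) = 1 − e^(−λt) = 1 − e^(−8 × 0.31) = 1 − e^(−2.48) ≈ 0.9163.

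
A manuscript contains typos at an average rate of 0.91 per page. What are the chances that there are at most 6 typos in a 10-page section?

0.1978

Over the interval, μ = 0.91 × 10 = 9.1 (a 10-page section = 10 pages).
P(N ≤ 6) = Σ_{j=0}^{6} e^(−μ) μ^j/j! ≈ 0.1978.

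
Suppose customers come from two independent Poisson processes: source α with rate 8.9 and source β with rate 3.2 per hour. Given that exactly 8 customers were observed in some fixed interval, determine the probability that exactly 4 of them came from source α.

0.1002

Given the total, each event is independently from source α with probability p = λ_α/(λ_α+λ_β) = 8.9/12.1 ≈ 0.7355.
So K ~ Binomial(8, 8.9/12.1): P(K = 4) = C(8,4) · (8.9/12.1)^4 · (3.2/12.1)^4 ≈ 0.1002.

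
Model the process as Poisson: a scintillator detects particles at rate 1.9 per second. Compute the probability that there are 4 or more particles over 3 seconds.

0.8200

Over the interval, μ = 1.9 × 3 = 5.7 (3 seconds).
P(N ≥ 4) = 1 − P(N ≤ 3) = 1 − Σ_{j=0}^{3} e^(−μ) μ^j/j! ≈ 0.8200.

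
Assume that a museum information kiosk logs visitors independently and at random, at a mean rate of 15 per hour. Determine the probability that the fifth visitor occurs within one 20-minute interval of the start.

Over the interval, μ = 15 × 1/3 = 5 (a 20-minute interval = 1/3 hours).
The fifth arrival falls in the interval iff at least 5 events occur there: P(S_5 ≤ t) = P(N ≥ 5) = 1 − P(N ≤ 4) ≈ 0.5595.

0.5595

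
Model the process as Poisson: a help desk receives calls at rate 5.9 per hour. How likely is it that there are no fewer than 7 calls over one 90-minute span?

0.7792

Over the interval, μ = 5.9 × 1.5 = 8.85 (a 90-minute span = 1.5 hours).
P(N ≥ 7) = 1 − P(N ≤ 6) = 1 − Σ_{j=0}^{6} e^(−μ) μ^j/j! ≈ 0.7792.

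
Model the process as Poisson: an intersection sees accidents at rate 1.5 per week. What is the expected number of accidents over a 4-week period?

6

E[N] = λt = 1.5 × 4 = 6 (a 4-week period = 4 weeks).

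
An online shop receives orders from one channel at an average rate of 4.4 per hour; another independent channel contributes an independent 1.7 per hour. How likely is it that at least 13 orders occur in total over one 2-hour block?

0.4469

Independent Poisson processes superpose: combined rate λ = 4.4 + 1.7 = 6.1 per hour.
Over the interval, μ = 6.1 × 2 = 12.2 (a 2-hour block = 2 hours).
P(N ≥ 13) = 1 − P(N ≤ 12) ≈ 0.4469.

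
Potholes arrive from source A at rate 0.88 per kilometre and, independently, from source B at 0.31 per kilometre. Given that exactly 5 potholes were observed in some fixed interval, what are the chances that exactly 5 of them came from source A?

Given the total, each event is independently from source A with probability p = λ_A/(λ_A+λ_B) = 0.88/1.19 ≈ 0.7395.
So K ~ Binomial(5, 0.88/1.19): P(K = 5) = C(5,5) · (0.88/1.19)^5 · (0.31/1.19)^0 ≈ 0.2211.

0.2211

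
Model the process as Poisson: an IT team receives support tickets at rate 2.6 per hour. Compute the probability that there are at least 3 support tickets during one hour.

With mean μ = 2.6 per hour,
P(N ≥ 3) = 1 − P(N ≤ 2) = 1 − Σ_{j=0}^{2} e^(−μ) μ^j/j! ≈ 0.4816.

0.4816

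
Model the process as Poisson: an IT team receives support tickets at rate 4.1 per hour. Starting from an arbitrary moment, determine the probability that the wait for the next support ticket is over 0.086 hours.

0.7029

The wait for the next event is exponential with rate λ = 4.1 per hour.
P(T > 0.086) = e^(−λt) = e^(−4.1 × 0.086) = e^(−0.3526) ≈ 0.7029.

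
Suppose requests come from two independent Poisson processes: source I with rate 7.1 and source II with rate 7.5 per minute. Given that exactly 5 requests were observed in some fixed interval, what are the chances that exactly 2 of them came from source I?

Given the total, each event is independently from source I with probability p = λ_I/(λ_I+λ_II) = 7.1/14.6 ≈ 0.4863.
So K ~ Binomial(5, 7.1/14.6): P(K = 2) = C(5,2) · (7.1/14.6)^2 · (7.5/14.6)^3 ≈ 0.3206.

0.3206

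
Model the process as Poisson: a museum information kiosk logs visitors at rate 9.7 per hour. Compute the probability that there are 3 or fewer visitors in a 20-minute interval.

Over the interval, μ = 9.7 × 1/3 ≈ 3.23333 (a 20-minute interval = 1/3 hours).
P(N ≤ 3) = Σ_{j=0}^{3} e^(−μ) μ^j/j! ≈ 0.5951.

0.5951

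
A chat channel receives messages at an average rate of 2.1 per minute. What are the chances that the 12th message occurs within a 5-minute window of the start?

0.3613

Over the interval, μ = 2.1 × 5 = 10.5 (a 5-minute window = 5 minutes).
The 12th arrival falls in the interval iff at least 12 events occur there: P(S_12 ≤ t) = P(N ≥ 12) = 1 − P(N ≤ 11) ≈ 0.3613.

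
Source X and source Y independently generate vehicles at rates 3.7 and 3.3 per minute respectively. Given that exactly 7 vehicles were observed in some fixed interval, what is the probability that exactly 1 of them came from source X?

Given the total, each event is independently from source X with probability p = λ_X/(λ_X+λ_Y) = 3.7/7 ≈ 0.5286.
So K ~ Binomial(7, 3.7/7): P(K = 1) = C(7,1) · (3.7/7)^1 · (3.3/7)^6 ≈ 0.0406.

0.0406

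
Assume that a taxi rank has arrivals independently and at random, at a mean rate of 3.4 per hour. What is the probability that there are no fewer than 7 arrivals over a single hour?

With mean μ = 3.4 per hour,
P(N ≥ 7) = 1 − P(N ≤ 6) = 1 − Σ_{j=0}^{6} e^(−μ) μ^j/j! ≈ 0.0579.

0.0579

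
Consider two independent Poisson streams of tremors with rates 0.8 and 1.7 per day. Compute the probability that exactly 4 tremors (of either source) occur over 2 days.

0.1755

Independent Poisson processes superpose: combined rate λ = 0.8 + 1.7 = 2.5 per day.
Over the interval, μ = 2.5 × 2 = 5 (2 days).
P(N = 4) = e^(−5) · 5^4/4! ≈ 0.1755.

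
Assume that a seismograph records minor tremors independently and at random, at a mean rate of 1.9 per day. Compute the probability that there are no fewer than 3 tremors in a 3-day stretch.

Over the interval, μ = 1.9 × 3 = 5.7 (a 3-day stretch = 3 days).
P(N ≥ 3) = 1 − P(N ≤ 2) = 1 − Σ_{j=0}^{2} e^(−μ) μ^j/j! ≈ 0.9232.

0.9232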